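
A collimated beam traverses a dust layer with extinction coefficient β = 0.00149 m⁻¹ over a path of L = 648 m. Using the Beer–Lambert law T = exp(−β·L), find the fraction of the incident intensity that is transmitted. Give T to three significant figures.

0.381

τ = β·L = 0.00149 × 648 = 0.9655.
T = exp(−0.9655) = 0.3808.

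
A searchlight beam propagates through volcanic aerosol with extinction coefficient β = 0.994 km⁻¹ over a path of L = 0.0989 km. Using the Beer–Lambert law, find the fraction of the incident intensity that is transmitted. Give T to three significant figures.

0.906

τ = β·L = 0.994 × 0.0989 = 0.0983.
T = exp(−0.0983) = 0.9064.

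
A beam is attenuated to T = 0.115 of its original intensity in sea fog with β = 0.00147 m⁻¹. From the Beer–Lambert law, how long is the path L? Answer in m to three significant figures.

Beer–Lambert: T = exp(−βL) ⇒ L = −ln(T)/β = −ln(0.115)/0.00147 = 2.1628/0.00147 = 1471 m.

1470 m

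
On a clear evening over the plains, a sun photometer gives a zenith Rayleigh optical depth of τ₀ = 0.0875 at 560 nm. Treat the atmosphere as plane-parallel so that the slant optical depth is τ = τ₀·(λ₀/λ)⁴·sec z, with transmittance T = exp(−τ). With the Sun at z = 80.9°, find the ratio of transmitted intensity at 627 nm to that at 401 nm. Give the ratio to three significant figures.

5.77

Airmass: sec 80.9° = 6.3228.
τ(627 nm) = 0.0875 × (560/627)⁴ × 6.3228 = 0.0875 × 0.6363 × 6.3228 = 0.3520.
τ(401 nm) = 0.0875 × (560/401)⁴ × 6.3228 = 0.0875 × 3.8034 × 6.3228 = 2.1042.
T(627)/T(401) = exp(τ_B − τ_A) = exp(1.7522) = 5.7671.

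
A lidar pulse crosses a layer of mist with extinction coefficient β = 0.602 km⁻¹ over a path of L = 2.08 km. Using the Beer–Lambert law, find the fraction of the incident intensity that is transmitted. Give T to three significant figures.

τ = β·L = 0.602 × 2.08 = 1.2522.
T = exp(−1.2522) = 0.2859.

0.286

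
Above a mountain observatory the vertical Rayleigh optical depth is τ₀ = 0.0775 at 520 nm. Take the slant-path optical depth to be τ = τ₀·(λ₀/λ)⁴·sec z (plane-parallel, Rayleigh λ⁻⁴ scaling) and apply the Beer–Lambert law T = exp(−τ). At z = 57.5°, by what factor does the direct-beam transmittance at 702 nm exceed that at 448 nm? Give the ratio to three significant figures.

1.24

Airmass: sec 57.5° = 1.8612.
τ(702 nm) = 0.0775 × (520/702)⁴ × 1.8612 = 0.0775 × 0.3011 × 1.8612 = 0.0434.
τ(448 nm) = 0.0775 × (520/448)⁴ × 1.8612 = 0.0775 × 1.8151 × 1.8612 = 0.2618.
T(702)/T(448) = exp(τ_B − τ_A) = exp(0.2184) = 1.2441.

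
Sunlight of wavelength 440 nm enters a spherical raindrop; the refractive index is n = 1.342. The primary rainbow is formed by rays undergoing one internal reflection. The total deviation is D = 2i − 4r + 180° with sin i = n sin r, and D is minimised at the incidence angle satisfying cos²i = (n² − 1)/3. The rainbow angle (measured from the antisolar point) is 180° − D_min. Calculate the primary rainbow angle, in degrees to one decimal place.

cos²i = (1.80096 − 1)/3 = 0.26699; i = arccos(0.51671) = 58.888°.
sin r = sin 58.888°/1.342 = 0.63797; r = 39.641°.
D_min = 2·58.888° − 4·39.641° + 180° = 139.213°.
Rainbow angle = 180° − D_min = 40.787°.

40.8°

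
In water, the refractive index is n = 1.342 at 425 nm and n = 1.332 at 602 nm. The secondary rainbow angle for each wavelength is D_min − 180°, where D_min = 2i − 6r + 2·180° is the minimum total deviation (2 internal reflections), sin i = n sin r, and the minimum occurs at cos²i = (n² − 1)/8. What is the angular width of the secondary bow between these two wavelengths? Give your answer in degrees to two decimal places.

At 425 nm (n = 1.342): cos²i = 0.10012 → i = 71.554°, r = 44.981°, D_min = 233.222°, rainbow angle = 53.222°.
At 602 nm (n = 1.332): cos²i = 0.09678 → i = 71.875°, r = 45.520°, D_min = 230.628°, rainbow angle = 50.628°.
Angular width = |53.222° − 50.628°| = 2.594°.

2.59°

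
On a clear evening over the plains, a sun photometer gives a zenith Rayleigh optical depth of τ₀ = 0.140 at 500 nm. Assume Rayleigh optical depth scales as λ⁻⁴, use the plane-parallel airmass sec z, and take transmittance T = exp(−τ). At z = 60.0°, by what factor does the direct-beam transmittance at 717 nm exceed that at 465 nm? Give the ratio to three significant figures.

1.36

Airmass: sec 60.0° = 2.0000.
τ(717 nm) = 0.140 × (500/717)⁴ × 2.0000 = 0.140 × 0.2365 × 2.0000 = 0.0662.
τ(465 nm) = 0.140 × (500/465)⁴ × 2.0000 = 0.140 × 1.3368 × 2.0000 = 0.3743.
T(717)/T(465) = exp(τ_B − τ_A) = exp(0.3081) = 1.3608.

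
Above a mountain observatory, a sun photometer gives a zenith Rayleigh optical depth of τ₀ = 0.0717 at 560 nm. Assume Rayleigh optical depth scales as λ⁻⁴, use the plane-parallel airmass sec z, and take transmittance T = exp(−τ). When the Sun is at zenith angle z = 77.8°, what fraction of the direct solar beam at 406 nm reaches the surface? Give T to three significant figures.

sec 77.8° = 4.7321.
τ = 0.0717 × (560/406)⁴ × 4.7321 = 0.0717 × 3.6195 × 4.7321 = 1.2281.
T = exp(−1.2281) = 0.2929.

0.293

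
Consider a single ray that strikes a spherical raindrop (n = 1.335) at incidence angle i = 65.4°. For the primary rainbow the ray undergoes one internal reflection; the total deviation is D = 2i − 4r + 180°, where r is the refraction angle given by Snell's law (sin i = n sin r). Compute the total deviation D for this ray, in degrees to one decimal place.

sin r = sin 65.4° / 1.335 = 0.9092/1.335 = 0.6811; r = 42.93°.
D = 2·65.4° − 4·42.93° + 180° = 130.80° − 171.71° + 180° = 139.09°.

139.1°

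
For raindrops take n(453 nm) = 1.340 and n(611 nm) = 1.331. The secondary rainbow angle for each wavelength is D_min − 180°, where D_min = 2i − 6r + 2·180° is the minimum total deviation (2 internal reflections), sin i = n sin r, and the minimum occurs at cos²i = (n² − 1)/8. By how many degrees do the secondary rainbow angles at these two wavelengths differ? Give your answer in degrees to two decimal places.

2.34°

At 453 nm (n = 1.340): cos²i = 0.09945 → i = 71.618°, r = 45.088°, D_min = 232.709°, rainbow angle = 52.709°.
At 611 nm (n = 1.331): cos²i = 0.09645 → i = 71.907°, r = 45.575°, D_min = 230.365°, rainbow angle = 50.365°.
Angular width = |52.709° − 50.365°| = 2.344°.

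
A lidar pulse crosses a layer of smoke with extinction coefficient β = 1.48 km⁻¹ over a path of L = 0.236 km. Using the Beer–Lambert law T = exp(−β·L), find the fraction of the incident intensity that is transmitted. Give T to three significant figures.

0.705

τ = β·L = 1.48 × 0.236 = 0.3493.
T = exp(−0.3493) = 0.7052.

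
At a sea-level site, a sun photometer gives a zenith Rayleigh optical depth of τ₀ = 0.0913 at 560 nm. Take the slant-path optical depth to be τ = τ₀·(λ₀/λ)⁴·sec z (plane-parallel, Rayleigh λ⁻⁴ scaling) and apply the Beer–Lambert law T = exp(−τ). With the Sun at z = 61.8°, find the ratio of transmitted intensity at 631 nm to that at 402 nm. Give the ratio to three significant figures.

Airmass: sec 61.8° = 2.1162.
τ(631 nm) = 0.0913 × (560/631)⁴ × 2.1162 = 0.0913 × 0.6203 × 2.1162 = 0.1199.
τ(402 nm) = 0.0913 × (560/402)⁴ × 2.1162 = 0.0913 × 3.7657 × 2.1162 = 0.7276.
T(631)/T(402) = exp(τ_B − τ_A) = exp(0.6077) = 1.8362.

1.84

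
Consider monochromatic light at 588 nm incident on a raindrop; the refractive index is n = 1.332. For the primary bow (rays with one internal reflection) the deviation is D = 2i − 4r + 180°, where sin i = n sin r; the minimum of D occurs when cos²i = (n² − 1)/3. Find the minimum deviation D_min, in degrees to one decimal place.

cos²i = (1.77422 − 1)/3 = 0.25807; i = arccos(0.50801) = 59.469°.
sin r = sin 59.469°/1.332 = 0.64666; r = 40.290°.
D_min = 2·59.469° − 4·40.290° + 180° = 137.776°.

137.8°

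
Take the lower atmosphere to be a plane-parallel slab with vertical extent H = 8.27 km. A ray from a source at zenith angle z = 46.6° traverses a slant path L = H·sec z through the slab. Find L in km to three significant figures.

sec z = 1/cos 46.6° = 1.4554.
L = 8.27 × 1.4554 = 12.036 km.

12.0 km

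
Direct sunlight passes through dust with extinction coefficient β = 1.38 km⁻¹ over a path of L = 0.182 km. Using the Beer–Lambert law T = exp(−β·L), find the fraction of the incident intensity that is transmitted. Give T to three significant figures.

τ = β·L = 1.38 × 0.182 = 0.2512.
T = exp(−0.2512) = 0.7779.

0.778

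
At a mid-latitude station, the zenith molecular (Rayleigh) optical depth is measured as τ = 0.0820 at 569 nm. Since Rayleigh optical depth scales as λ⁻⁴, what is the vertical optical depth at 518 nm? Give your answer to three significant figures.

τ(518 nm) = τ(569 nm) × (569/518)⁴ = 0.0820 × (1.0985)⁴ = 0.0820 × 1.4559 = 0.1194.

0.119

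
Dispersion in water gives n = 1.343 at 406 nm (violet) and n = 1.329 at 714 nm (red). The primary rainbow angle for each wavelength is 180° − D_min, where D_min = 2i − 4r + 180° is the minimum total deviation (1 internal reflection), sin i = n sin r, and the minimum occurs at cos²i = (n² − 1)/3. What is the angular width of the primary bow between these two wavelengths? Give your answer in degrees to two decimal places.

2.02°

At 406 nm (n = 1.343): cos²i = 0.26788 → i = 58.830°, r = 39.577°, D_min = 139.354°, rainbow angle = 40.646°.
At 714 nm (n = 1.329): cos²i = 0.25541 → i = 59.643°, r = 40.487°, D_min = 137.337°, rainbow angle = 42.663°.
Angular width = |40.646° − 42.663°| = 2.017°.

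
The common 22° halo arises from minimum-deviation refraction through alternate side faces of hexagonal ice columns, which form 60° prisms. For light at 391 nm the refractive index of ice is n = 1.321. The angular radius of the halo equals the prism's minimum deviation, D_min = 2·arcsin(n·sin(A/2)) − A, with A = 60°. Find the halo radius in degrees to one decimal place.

n·sin(A/2) = 1.321 × sin 30° = 1.321 × 0.5000 = 0.6605.
D_min = 2·arcsin(0.6605) − 60° = 2 × 41.338° − 60° = 22.676°.

22.7°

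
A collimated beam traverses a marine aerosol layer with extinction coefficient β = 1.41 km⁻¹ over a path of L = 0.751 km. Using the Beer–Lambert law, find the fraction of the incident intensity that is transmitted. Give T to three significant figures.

0.347

τ = β·L = 1.41 × 0.751 = 1.0589.
T = exp(−1.0589) = 0.3468.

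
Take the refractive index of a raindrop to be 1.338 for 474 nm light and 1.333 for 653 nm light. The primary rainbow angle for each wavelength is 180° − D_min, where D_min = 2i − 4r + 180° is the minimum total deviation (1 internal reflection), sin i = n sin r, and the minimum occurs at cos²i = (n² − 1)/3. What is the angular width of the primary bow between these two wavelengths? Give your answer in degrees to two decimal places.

0.72°

At 474 nm (n = 1.338): cos²i = 0.26341 → i = 59.120°, r = 39.899°, D_min = 138.643°, rainbow angle = 41.357°.
At 653 nm (n = 1.333): cos²i = 0.25896 → i = 59.410°, r = 40.225°, D_min = 137.922°, rainbow angle = 42.078°.
Angular width = |41.357° − 42.078°| = 0.722°.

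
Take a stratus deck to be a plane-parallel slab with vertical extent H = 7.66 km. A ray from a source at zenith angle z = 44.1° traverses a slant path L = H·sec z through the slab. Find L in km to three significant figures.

sec z = 1/cos 44.1° = 1.3925.
L = 7.66 × 1.3925 = 10.667 km.

10.7 km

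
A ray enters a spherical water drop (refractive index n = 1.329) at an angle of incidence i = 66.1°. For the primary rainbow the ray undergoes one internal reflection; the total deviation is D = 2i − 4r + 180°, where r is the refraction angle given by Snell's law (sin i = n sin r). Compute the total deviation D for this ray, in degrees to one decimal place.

138.3°

sin r = sin 66.1° / 1.329 = 0.9143/1.329 = 0.6879; r = 43.47°.
D = 2·66.1° − 4·43.47° + 180° = 132.20° − 173.86° + 180° = 138.34°.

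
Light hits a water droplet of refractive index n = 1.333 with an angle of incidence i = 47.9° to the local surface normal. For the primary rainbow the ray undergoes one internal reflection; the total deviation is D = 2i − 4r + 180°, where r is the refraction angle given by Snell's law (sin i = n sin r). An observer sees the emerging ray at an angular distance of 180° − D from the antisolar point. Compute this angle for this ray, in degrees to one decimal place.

sin r = sin 47.9° / 1.333 = 0.7420/1.333 = 0.5566; r = 33.82°.
D = 2·47.9° − 4·33.82° + 180° = 95.80° − 135.29° + 180° = 140.51°.
Angle from antisolar point = 180° − D = 39.49°.

39.5°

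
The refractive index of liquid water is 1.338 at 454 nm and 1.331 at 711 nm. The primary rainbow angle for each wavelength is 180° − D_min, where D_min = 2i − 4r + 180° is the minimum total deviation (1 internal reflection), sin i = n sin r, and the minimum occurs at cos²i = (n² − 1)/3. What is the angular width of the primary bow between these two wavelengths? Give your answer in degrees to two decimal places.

1.01°

At 454 nm (n = 1.338): cos²i = 0.26341 → i = 59.120°, r = 39.899°, D_min = 138.643°, rainbow angle = 41.357°.
At 711 nm (n = 1.331): cos²i = 0.25719 → i = 59.527°, r = 40.356°, D_min = 137.630°, rainbow angle = 42.370°.
Angular width = |41.357° − 42.370°| = 1.013°.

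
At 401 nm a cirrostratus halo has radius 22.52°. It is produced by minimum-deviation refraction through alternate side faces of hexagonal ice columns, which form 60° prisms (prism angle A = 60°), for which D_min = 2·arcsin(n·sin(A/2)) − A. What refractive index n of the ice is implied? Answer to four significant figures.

Rearranging: n = sin((D_min + A)/2) / sin(A/2).
(D_min + A)/2 = (22.52° + 60°)/2 = 41.260°.
n = sin 41.260° / sin 30° = 0.6595 / 0.5000 = 1.3190.

1.319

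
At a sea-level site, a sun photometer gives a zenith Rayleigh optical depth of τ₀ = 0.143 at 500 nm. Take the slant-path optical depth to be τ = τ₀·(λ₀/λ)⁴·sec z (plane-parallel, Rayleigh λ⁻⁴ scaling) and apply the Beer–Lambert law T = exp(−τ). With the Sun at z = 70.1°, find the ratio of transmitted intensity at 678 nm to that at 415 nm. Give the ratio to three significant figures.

Airmass: sec 70.1° = 2.9379.
τ(678 nm) = 0.143 × (500/678)⁴ × 2.9379 = 0.143 × 0.2958 × 2.9379 = 0.1243.
τ(415 nm) = 0.143 × (500/415)⁴ × 2.9379 = 0.143 × 2.1071 × 2.9379 = 0.8852.
T(678)/T(415) = exp(τ_B − τ_A) = exp(0.7610) = 2.1404.

2.14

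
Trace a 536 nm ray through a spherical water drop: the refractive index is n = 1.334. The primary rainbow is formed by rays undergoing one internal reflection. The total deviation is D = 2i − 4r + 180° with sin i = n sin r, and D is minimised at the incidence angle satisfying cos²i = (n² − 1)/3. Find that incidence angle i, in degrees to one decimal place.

59.4°

cos²i = (1.334² − 1)/3 = (1.77956 − 1)/3 = 0.25985.
cos i = 0.50976, so i = 59.352°.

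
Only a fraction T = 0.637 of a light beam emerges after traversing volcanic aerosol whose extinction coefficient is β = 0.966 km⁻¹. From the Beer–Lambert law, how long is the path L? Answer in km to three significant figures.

0.467 km

Beer–Lambert: T = exp(−βL) ⇒ L = −ln(T)/β = −ln(0.637)/0.966 = 0.4510/0.966 = 0.4669 km.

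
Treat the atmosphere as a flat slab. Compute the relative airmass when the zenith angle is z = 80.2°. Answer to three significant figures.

X = sec z = 1/cos 80.2° = 1/0.1702 = 5.8751.

5.88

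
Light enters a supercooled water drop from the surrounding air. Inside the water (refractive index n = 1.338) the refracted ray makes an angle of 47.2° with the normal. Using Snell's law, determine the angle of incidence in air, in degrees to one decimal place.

79.0°

Snell: sin θ_i = n · sin θ_r = 1.338 × sin 47.2° = 1.338 × 0.7337 = 0.9817.
θ_i = arcsin(0.9817) = 79.03°.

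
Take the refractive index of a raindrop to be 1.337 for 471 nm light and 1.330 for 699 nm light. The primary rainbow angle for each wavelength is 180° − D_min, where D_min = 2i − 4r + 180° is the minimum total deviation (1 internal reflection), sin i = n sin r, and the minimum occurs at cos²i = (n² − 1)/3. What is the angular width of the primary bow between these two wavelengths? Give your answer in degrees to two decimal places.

At 471 nm (n = 1.337): cos²i = 0.26252 → i = 59.178°, r = 39.964°, D_min = 138.500°, rainbow angle = 41.500°.
At 699 nm (n = 1.330): cos²i = 0.25630 → i = 59.585°, r = 40.422°, D_min = 137.484°, rainbow angle = 42.516°.
Angular width = |41.500° − 42.516°| = 1.016°.

1.02°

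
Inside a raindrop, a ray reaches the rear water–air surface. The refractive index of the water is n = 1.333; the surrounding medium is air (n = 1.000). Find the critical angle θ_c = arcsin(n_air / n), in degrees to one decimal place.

sin θ_c = n_air / n = 1.000 / 1.333 = 0.7502.
θ_c = arcsin(0.7502) = 48.61°.

48.6°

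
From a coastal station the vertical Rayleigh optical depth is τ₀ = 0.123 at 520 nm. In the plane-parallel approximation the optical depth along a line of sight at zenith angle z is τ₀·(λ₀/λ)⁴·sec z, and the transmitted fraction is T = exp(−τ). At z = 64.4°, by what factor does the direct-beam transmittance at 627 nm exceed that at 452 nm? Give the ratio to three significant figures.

Airmass: sec 64.4° = 2.3144.
τ(627 nm) = 0.123 × (520/627)⁴ × 2.3144 = 0.123 × 0.4731 × 2.3144 = 0.1347.
τ(452 nm) = 0.123 × (520/452)⁴ × 2.3144 = 0.123 × 1.7517 × 2.3144 = 0.4986.
T(627)/T(452) = exp(τ_B − τ_A) = exp(0.3640) = 1.4390.

1.44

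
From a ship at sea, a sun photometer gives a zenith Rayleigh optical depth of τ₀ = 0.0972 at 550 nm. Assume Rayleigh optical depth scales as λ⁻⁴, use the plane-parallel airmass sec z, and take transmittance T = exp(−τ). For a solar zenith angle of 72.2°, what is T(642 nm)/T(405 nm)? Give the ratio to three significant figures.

2.48

Airmass: sec 72.2° = 3.2712.
τ(642 nm) = 0.0972 × (550/642)⁴ × 3.2712 = 0.0972 × 0.5387 × 3.2712 = 0.1713.
τ(405 nm) = 0.0972 × (550/405)⁴ × 3.2712 = 0.0972 × 3.4012 × 3.2712 = 1.0815.
T(642)/T(405) = exp(τ_B − τ_A) = exp(0.9102) = 2.4848.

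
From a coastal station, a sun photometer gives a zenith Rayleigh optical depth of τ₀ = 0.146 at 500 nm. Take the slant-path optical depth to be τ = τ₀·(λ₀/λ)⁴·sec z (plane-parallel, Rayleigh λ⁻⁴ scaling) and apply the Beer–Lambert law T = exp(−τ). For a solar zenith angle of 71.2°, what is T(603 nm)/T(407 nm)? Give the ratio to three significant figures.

Airmass: sec 71.2° = 3.1030.
τ(603 nm) = 0.146 × (500/603)⁴ × 3.1030 = 0.146 × 0.4727 × 3.1030 = 0.2142.
τ(407 nm) = 0.146 × (500/407)⁴ × 3.1030 = 0.146 × 2.2777 × 3.1030 = 1.0319.
T(603)/T(407) = exp(τ_B − τ_A) = exp(0.8177) = 2.2654.

2.27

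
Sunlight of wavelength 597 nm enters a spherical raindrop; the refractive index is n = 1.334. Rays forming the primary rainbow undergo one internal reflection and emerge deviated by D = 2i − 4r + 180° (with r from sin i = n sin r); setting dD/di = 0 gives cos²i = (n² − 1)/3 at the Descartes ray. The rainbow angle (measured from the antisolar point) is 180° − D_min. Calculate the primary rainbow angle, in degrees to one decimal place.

cos²i = (1.77956 − 1)/3 = 0.25985; i = arccos(0.50976) = 59.352°.
sin r = sin 59.352°/1.334 = 0.64492; r = 40.159°.
D_min = 2·59.352° − 4·40.159° + 180° = 138.067°.
Rainbow angle = 180° − D_min = 41.933°.

41.9°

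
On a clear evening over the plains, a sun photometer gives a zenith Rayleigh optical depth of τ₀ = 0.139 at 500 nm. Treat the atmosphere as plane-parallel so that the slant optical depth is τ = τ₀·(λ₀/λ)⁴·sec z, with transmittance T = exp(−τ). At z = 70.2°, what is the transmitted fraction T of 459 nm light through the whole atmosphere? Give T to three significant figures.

0.561

sec 70.2° = 2.9521.
τ = 0.139 × (500/459)⁴ × 2.9521 = 0.139 × 1.4081 × 2.9521 = 0.5778.
T = exp(−0.5778) = 0.5611.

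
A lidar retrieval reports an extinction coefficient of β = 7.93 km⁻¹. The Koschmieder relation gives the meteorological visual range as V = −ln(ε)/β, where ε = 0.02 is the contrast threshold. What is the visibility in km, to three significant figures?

0.493 km

V = −ln(0.02) / 7.93 = 3.912 / 7.93 = 0.4933 km.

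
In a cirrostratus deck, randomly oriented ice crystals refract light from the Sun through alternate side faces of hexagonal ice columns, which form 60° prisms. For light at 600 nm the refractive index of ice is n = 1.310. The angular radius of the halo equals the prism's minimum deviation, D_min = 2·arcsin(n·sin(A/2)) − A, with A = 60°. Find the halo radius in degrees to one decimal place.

n·sin(A/2) = 1.310 × sin 30° = 1.310 × 0.5000 = 0.6550.
D_min = 2·arcsin(0.6550) − 60° = 2 × 40.920° − 60° = 21.839°.

21.8°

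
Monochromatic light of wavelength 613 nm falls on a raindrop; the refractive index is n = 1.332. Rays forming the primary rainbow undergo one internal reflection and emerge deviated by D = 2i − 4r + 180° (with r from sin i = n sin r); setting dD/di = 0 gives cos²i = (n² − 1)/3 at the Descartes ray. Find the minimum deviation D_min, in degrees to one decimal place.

137.8°

cos²i = (1.77422 − 1)/3 = 0.25807; i = arccos(0.50801) = 59.469°.
sin r = sin 59.469°/1.332 = 0.64666; r = 40.290°.
D_min = 2·59.469° − 4·40.290° + 180° = 137.776°.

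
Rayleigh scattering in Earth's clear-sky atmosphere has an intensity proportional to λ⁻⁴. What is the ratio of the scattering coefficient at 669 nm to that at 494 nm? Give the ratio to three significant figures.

Rayleigh scattering ∝ λ⁻⁴, so the ratio of coefficients is the inverse fourth power of the wavelength ratio.
σ(669)/σ(494) = (494/669)⁴ = (0.7384)⁴ = 0.2973.

0.297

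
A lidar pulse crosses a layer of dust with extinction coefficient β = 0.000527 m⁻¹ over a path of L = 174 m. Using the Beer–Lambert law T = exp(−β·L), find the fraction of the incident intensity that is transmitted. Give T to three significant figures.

τ = β·L = 0.000527 × 174 = 0.0917.
T = exp(−0.0917) = 0.9124.

0.912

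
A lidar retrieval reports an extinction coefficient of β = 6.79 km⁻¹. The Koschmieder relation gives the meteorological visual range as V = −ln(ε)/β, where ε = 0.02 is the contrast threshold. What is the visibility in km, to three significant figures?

V = −ln(0.02) / 6.79 = 3.912 / 6.79 = 0.5761 km.

0.576 km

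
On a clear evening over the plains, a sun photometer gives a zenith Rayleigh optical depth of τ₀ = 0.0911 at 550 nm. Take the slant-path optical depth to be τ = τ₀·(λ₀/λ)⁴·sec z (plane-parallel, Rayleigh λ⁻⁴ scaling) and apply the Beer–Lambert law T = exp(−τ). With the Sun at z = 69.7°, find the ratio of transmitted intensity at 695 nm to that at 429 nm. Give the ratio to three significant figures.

1.83

Airmass: sec 69.7° = 2.8824.
τ(695 nm) = 0.0911 × (550/695)⁴ × 2.8824 = 0.0911 × 0.3922 × 2.8824 = 0.1030.
τ(429 nm) = 0.0911 × (550/429)⁴ × 2.8824 = 0.0911 × 2.7016 × 2.8824 = 0.7094.
T(695)/T(429) = exp(τ_B − τ_A) = exp(0.6064) = 1.8338.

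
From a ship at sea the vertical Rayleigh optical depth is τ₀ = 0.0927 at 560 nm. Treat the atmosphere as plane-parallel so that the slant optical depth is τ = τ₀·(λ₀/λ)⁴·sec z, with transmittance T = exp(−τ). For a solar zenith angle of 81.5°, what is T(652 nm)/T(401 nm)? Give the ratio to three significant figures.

7.72

Airmass: sec 81.5° = 6.7655.
τ(652 nm) = 0.0927 × (560/652)⁴ × 6.7655 = 0.0927 × 0.5442 × 6.7655 = 0.3413.
τ(401 nm) = 0.0927 × (560/401)⁴ × 6.7655 = 0.0927 × 3.8034 × 6.7655 = 2.3854.
T(652)/T(401) = exp(τ_B − τ_A) = exp(2.0440) = 7.7218.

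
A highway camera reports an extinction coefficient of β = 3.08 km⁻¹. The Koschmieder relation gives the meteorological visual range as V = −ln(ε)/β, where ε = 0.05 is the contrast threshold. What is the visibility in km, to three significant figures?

0.973 km

V = −ln(0.05) / 3.08 = 2.996 / 3.08 = 0.9726 km.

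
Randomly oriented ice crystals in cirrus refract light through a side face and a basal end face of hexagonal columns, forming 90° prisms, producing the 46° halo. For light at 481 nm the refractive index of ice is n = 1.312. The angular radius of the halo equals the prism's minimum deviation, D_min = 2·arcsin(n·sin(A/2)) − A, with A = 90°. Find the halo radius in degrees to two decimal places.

n·sin(A/2) = 1.312 × sin 45° = 1.312 × 0.7071 = 0.9277.
D_min = 2·arcsin(0.9277) − 90° = 2 × 68.083° − 90° = 46.166°.

46.17°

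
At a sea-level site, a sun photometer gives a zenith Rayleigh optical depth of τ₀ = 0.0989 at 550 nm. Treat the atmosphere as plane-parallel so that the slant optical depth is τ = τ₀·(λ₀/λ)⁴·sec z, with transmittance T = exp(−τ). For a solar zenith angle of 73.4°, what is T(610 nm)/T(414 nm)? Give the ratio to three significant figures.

2.34

Airmass: sec 73.4° = 3.5003.
τ(610 nm) = 0.0989 × (550/610)⁴ × 3.5003 = 0.0989 × 0.6609 × 3.5003 = 0.2288.
τ(414 nm) = 0.0989 × (550/414)⁴ × 3.5003 = 0.0989 × 3.1149 × 3.5003 = 1.0783.
T(610)/T(414) = exp(τ_B − τ_A) = exp(0.8495) = 2.3386.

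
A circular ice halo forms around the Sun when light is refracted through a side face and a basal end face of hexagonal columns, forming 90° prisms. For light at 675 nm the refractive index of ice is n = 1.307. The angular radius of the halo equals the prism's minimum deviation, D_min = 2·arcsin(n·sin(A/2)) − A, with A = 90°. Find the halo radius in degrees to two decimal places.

45.09°

n·sin(A/2) = 1.307 × sin 45° = 1.307 × 0.7071 = 0.9242.
D_min = 2·arcsin(0.9242) − 90° = 2 × 67.546° − 90° = 45.093°.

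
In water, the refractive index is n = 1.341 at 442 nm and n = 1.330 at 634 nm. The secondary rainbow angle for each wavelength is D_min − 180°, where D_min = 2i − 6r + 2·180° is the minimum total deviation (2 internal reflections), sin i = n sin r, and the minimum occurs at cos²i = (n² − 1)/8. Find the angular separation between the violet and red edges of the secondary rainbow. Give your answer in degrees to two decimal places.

2.86°

At 442 nm (n = 1.341): cos²i = 0.09979 → i = 71.586°, r = 45.034°, D_min = 232.966°, rainbow angle = 52.966°.
At 634 nm (n = 1.330): cos²i = 0.09611 → i = 71.940°, r = 45.630°, D_min = 230.101°, rainbow angle = 50.101°.
Angular width = |52.966° − 50.101°| = 2.865°.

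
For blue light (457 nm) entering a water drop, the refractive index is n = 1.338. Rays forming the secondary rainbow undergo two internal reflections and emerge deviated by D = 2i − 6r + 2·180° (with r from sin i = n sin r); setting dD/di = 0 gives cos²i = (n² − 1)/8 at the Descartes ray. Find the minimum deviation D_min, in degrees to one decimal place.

232.2°

cos²i = (1.79024 − 1)/8 = 0.09878; i = arccos(0.31429) = 71.682°.
sin r = sin 71.682°/1.338 = 0.70951; r = 45.195°.
D_min = 2·71.682° − 6·45.195° + 360° = 232.193°.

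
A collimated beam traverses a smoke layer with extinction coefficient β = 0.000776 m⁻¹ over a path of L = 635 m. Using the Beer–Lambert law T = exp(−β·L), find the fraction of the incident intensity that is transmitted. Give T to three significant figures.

τ = β·L = 0.000776 × 635 = 0.4928.
T = exp(−0.4928) = 0.6109.

0.611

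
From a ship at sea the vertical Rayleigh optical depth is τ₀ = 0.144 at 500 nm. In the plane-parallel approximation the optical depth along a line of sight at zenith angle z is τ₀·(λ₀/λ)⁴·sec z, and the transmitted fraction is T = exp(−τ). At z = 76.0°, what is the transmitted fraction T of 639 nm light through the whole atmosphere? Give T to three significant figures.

0.800

sec 76.0° = 4.1336.
τ = 0.144 × (500/639)⁴ × 4.1336 = 0.144 × 0.3749 × 4.1336 = 0.2231.
T = exp(−0.2231) = 0.8000.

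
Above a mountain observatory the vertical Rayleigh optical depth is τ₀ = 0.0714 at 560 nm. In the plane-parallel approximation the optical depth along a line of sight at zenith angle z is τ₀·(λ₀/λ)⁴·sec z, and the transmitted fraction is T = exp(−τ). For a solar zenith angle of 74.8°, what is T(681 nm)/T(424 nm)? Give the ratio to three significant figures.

2.02

Airmass: sec 74.8° = 3.8140.
τ(681 nm) = 0.0714 × (560/681)⁴ × 3.8140 = 0.0714 × 0.4573 × 3.8140 = 0.1245.
τ(424 nm) = 0.0714 × (560/424)⁴ × 3.8140 = 0.0714 × 3.0429 × 3.8140 = 0.8287.
T(681)/T(424) = exp(τ_B − τ_A) = exp(0.7041) = 2.0221.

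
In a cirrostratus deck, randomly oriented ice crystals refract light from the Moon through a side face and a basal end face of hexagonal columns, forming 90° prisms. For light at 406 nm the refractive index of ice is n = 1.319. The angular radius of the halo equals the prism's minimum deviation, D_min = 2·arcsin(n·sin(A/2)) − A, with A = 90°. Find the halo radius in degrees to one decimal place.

47.7°

n·sin(A/2) = 1.319 × sin 45° = 1.319 × 0.7071 = 0.9327.
D_min = 2·arcsin(0.9327) − 90° = 2 × 68.856° − 90° = 47.711°.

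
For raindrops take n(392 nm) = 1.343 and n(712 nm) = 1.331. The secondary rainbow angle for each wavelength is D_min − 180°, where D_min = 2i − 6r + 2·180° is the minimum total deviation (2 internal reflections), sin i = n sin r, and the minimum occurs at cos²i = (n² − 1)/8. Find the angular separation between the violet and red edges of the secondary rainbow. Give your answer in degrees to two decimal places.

3.11°

At 392 nm (n = 1.343): cos²i = 0.10046 → i = 71.522°, r = 44.928°, D_min = 233.478°, rainbow angle = 53.478°.
At 712 nm (n = 1.331): cos²i = 0.09645 → i = 71.907°, r = 45.575°, D_min = 230.365°, rainbow angle = 50.365°.
Angular width = |53.478° − 50.365°| = 3.113°.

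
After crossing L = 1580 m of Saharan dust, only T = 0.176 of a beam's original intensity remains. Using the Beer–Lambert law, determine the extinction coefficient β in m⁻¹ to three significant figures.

Beer–Lambert: T = exp(−βL) ⇒ β = −ln(T)/L = −ln(0.176)/1580 = 1.7373/1580 = 0.0011 m⁻¹.

0.00110 m⁻¹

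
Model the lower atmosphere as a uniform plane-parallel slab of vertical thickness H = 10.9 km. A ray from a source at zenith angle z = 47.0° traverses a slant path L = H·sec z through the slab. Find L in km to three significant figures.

sec z = 1/cos 47.0° = 1.4663.
L = 10.9 × 1.4663 = 15.982 km.

16.0 km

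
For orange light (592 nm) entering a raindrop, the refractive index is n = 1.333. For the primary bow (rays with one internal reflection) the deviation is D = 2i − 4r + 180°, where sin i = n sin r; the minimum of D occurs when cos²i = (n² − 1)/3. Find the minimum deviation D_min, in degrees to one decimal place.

cos²i = (1.77689 − 1)/3 = 0.25896; i = arccos(0.50888) = 59.410°.
sin r = sin 59.410°/1.333 = 0.64579; r = 40.225°.
D_min = 2·59.410° − 4·40.225° + 180° = 137.922°.

137.9°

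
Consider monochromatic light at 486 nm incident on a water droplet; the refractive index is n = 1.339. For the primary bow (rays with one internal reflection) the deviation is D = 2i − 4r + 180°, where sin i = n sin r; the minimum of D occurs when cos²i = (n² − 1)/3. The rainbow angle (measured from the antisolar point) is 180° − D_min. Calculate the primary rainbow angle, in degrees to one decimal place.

41.2°

cos²i = (1.79292 − 1)/3 = 0.26431; i = arccos(0.51411) = 59.062°.
sin r = sin 59.062°/1.339 = 0.64057; r = 39.834°.
D_min = 2·59.062° − 4·39.834° + 180° = 138.786°.
Rainbow angle = 180° − D_min = 41.214°.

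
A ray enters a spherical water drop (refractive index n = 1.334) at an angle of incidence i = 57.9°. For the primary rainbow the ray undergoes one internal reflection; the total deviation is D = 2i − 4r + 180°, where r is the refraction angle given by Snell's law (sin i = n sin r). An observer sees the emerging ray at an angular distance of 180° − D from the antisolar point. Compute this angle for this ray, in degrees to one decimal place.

41.9°

sin r = sin 57.9° / 1.334 = 0.8471/1.334 = 0.6350; r = 39.42°.
D = 2·57.9° − 4·39.42° + 180° = 115.80° − 157.69° + 180° = 138.11°.
Angle from antisolar point = 180° − D = 41.89°.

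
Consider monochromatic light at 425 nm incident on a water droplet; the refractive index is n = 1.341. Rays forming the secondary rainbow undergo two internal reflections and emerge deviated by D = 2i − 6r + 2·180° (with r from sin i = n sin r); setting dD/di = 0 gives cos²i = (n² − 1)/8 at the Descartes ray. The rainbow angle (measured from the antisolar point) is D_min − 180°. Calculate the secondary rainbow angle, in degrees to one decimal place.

cos²i = (1.79828 − 1)/8 = 0.09979; i = arccos(0.31589) = 71.586°.
sin r = sin 71.586°/1.341 = 0.70753; r = 45.034°.
D_min = 2·71.586° − 6·45.034° + 360° = 232.966°.
Rainbow angle = D_min − 180° = 52.966°.

53.0°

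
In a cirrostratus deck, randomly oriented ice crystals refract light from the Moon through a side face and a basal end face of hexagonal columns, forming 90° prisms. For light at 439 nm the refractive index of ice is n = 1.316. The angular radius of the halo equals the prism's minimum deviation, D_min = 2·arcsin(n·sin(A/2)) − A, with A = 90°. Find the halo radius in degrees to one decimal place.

n·sin(A/2) = 1.316 × sin 45° = 1.316 × 0.7071 = 0.9306.
D_min = 2·arcsin(0.9306) − 90° = 2 × 68.521° − 90° = 47.042°.

47.0°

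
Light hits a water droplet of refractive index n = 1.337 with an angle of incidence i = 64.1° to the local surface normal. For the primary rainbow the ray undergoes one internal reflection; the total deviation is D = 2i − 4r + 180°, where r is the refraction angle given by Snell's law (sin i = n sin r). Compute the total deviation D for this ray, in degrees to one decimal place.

sin r = sin 64.1° / 1.337 = 0.8996/1.337 = 0.6728; r = 42.28°.
D = 2·64.1° − 4·42.28° + 180° = 128.20° − 169.14° + 180° = 139.06°.

139.1°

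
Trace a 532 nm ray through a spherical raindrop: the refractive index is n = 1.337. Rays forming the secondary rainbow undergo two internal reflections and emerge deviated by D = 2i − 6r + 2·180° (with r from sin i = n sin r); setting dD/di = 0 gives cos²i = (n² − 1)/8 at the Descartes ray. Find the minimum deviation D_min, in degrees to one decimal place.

cos²i = (1.78757 − 1)/8 = 0.09845; i = arccos(0.31376) = 71.714°.
sin r = sin 71.714°/1.337 = 0.71017; r = 45.249°.
D_min = 2·71.714° − 6·45.249° + 360° = 231.934°.

231.9°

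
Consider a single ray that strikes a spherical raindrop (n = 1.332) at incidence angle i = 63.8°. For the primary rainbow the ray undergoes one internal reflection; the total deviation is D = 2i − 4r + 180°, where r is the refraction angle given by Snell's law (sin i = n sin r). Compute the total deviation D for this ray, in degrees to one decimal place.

138.2°

sin r = sin 63.8° / 1.332 = 0.8973/1.332 = 0.6736; r = 42.35°.
D = 2·63.8° − 4·42.35° + 180° = 127.60° − 169.39° + 180° = 138.21°.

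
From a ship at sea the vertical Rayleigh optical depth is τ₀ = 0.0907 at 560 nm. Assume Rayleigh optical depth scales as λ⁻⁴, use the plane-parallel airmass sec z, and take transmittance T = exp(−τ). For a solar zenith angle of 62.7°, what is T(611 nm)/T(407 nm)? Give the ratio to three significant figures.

1.77

Airmass: sec 62.7° = 2.1803.
τ(611 nm) = 0.0907 × (560/611)⁴ × 2.1803 = 0.0907 × 0.7056 × 2.1803 = 0.1395.
τ(407 nm) = 0.0907 × (560/407)⁴ × 2.1803 = 0.0907 × 3.5841 × 2.1803 = 0.7088.
T(611)/T(407) = exp(τ_B − τ_A) = exp(0.5692) = 1.7669.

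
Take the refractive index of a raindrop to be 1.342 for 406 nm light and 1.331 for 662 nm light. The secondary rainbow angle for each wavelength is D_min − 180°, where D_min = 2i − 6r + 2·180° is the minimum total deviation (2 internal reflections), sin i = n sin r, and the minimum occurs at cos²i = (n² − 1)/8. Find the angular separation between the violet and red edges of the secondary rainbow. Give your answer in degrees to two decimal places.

2.86°

At 406 nm (n = 1.342): cos²i = 0.10012 → i = 71.554°, r = 44.981°, D_min = 233.222°, rainbow angle = 53.222°.
At 662 nm (n = 1.331): cos²i = 0.09645 → i = 71.907°, r = 45.575°, D_min = 230.365°, rainbow angle = 50.365°.
Angular width = |53.222° − 50.365°| = 2.857°.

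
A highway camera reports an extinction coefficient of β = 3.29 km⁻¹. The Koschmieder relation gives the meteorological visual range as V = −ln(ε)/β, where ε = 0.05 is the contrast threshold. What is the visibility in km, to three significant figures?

V = −ln(0.05) / 3.29 = 2.996 / 3.29 = 0.9106 km.

0.911 km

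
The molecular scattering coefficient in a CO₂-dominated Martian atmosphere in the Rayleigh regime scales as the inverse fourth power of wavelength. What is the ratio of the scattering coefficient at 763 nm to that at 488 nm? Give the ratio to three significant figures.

0.167

Rayleigh scattering ∝ λ⁻⁴, so the ratio of coefficients is the inverse fourth power of the wavelength ratio.
σ(763)/σ(488) = (488/763)⁴ = (0.6396)⁴ = 0.1673.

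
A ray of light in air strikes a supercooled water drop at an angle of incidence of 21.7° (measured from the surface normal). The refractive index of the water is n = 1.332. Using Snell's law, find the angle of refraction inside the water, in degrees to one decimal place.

16.1°

Snell: sin θ_r = sin θ_i / n = sin 21.7° / 1.332 = 0.3697 / 1.332 = 0.2776.
θ_r = arcsin(0.2776) = 16.12°.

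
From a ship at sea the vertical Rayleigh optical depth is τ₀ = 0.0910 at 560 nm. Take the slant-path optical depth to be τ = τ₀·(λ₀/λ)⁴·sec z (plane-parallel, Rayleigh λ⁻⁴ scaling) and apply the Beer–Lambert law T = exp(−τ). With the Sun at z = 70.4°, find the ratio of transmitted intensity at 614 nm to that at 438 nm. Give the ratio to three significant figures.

Airmass: sec 70.4° = 2.9811.
τ(614 nm) = 0.0910 × (560/614)⁴ × 2.9811 = 0.0910 × 0.6920 × 2.9811 = 0.1877.
τ(438 nm) = 0.0910 × (560/438)⁴ × 2.9811 = 0.0910 × 2.6721 × 2.9811 = 0.7249.
T(614)/T(438) = exp(τ_B − τ_A) = exp(0.5372) = 1.7112.

1.71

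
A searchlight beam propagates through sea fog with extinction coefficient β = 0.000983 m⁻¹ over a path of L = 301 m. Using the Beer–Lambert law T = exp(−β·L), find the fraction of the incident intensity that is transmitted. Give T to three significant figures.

τ = β·L = 0.000983 × 301 = 0.2959.
T = exp(−0.2959) = 0.7439.

0.744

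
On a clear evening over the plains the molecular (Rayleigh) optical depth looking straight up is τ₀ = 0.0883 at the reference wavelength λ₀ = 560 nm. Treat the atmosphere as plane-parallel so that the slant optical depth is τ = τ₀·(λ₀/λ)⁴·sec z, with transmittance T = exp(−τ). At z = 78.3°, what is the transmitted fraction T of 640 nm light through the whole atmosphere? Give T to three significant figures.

0.775

sec 78.3° = 4.9313.
τ = 0.0883 × (560/640)⁴ × 4.9313 = 0.0883 × 0.5862 × 4.9313 = 0.2552.
T = exp(−0.2552) = 0.7747.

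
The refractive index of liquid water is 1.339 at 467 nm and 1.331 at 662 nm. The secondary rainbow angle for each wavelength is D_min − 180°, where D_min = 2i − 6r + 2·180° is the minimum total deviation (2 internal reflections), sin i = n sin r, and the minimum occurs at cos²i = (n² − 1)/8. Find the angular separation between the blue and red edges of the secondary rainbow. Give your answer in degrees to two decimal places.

2.09°

At 467 nm (n = 1.339): cos²i = 0.09912 → i = 71.650°, r = 45.141°, D_min = 232.451°, rainbow angle = 52.451°.
At 662 nm (n = 1.331): cos²i = 0.09645 → i = 71.907°, r = 45.575°, D_min = 230.365°, rainbow angle = 50.365°.
Angular width = |52.451° − 50.365°| = 2.086°.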